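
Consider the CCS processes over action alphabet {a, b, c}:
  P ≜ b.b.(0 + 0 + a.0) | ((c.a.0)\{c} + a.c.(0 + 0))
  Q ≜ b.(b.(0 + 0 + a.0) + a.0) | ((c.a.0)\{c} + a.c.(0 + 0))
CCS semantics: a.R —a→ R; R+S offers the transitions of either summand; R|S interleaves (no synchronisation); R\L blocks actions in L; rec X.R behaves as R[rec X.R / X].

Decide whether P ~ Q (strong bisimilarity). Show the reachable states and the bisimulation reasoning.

P ≁ Q

P's transition system — 12 states:
  u0 = b.b.(0 + 0 + a.0) | ((c.a.0)\{c} + a.c.(0 + 0)) → =a=> u1, =b=> u2
  u1 = b.b.(0 + 0 + a.0) | c.(0 + 0) → =b=> u3, =c=> u4
  u2 = b.(0 + 0 + a.0) | ((c.a.0)\{c} + a.c.(0 + 0)) → =a=> u3, =b=> u5
  u3 = b.(0 + 0 + a.0) | c.(0 + 0) → =b=> u6, =c=> u7
  u4 = b.b.(0 + 0 + a.0) | (0 + 0) → =b=> u7
  u5 = (0 + 0 + a.0) | ((c.a.0)\{c} + a.c.(0 + 0)) → =a=> u6, =a=> u8
  u6 = (0 + 0 + a.0) | c.(0 + 0) → =a=> u9, =c=> u10
  u7 = b.(0 + 0 + a.0) | (0 + 0) → =b=> u10
  u8 = 0 | ((c.a.0)\{c} + a.c.(0 + 0)) → =a=> u9
  u9 = 0 | c.(0 + 0) → =c=> u11
  u10 = (0 + 0 + a.0) | (0 + 0) → =a=> u11
  u11 = 0 | (0 + 0) → ·
Q's transition system — 12 states:
  v0 = b.(b.(0 + 0 + a.0) + a.0) | ((c.a.0)\{c} + a.c.(0 + 0)) → =a=> v1, =b=> v2
  v1 = b.(b.(0 + 0 + a.0) + a.0) | c.(0 + 0) → =b=> v3, =c=> v4
  v2 = (b.(0 + 0 + a.0) + a.0) | ((c.a.0)\{c} + a.c.(0 + 0)) → =a=> v3, =a=> v5, =b=> v6
  v3 = (b.(0 + 0 + a.0) + a.0) | c.(0 + 0) → =a=> v7, =b=> v8, =c=> v9
  v4 = b.(b.(0 + 0 + a.0) + a.0) | (0 + 0) → =b=> v9
  v5 = 0 | ((c.a.0)\{c} + a.c.(0 + 0)) → =a=> v7
  v6 = (0 + 0 + a.0) | ((c.a.0)\{c} + a.c.(0 + 0)) → =a=> v5, =a=> v8
  v7 = 0 | c.(0 + 0) → =c=> v10
  v8 = (0 + 0 + a.0) | c.(0 + 0) → =a=> v7, =c=> v11
  v9 = (b.(0 + 0 + a.0) + a.0) | (0 + 0) → =a=> v10, =b=> v11
  v10 = 0 | (0 + 0) → ·
  v11 = (0 + 0 + a.0) | (0 + 0) → =a=> v10
Bisimilarity quotient blocks:
  B0 = {u0}
  B1 = {u1}
  B2 = {u4}
  B3 = {u7}
  B4 = {u10, v11}
  B5 = {u11, v10}
  B6 = {u3}
  B7 = {u6, v8}
  B8 = {u9, v7}
  B9 = {u2}
  B10 = {u5, v6}
  B11 = {u8, v5}
  B12 = {v0}
  B13 = {v2}
  B14 = {v3}
  B15 = {v9}
  B16 = {v1}
  B17 = {v4}
u0 ∈ B0, v0 ∈ B12 → different blocks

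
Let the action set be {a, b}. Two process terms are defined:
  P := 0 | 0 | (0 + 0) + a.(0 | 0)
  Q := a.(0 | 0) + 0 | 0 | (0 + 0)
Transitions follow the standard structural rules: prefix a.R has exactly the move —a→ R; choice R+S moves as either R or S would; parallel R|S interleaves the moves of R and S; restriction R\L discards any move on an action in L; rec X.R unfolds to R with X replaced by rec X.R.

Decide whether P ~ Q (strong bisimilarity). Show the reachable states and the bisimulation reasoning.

P's transition system — 2 states:
  p0 = 0 | 0 | (0 + 0) + a.(0 | 0) | —a→ p1
  p1 = 0 | 0 | deadlocked
Q's transition system — 2 states:
  q0 = a.(0 | 0) + 0 | 0 | (0 + 0) | —a→ q1
  q1 = 0 | 0 | deadlocked
Coarsest stable partition (strong bisimilarity classes):
  B0 = {p0, q0}
  B1 = {p1, q1}
p0 ∈ B0, q0 ∈ B0 → same block

YES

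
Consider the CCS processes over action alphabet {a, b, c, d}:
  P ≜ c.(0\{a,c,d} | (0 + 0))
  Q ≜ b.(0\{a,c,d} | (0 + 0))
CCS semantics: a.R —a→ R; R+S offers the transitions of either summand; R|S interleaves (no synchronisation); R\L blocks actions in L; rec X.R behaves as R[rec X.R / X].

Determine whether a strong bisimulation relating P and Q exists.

P's transition system — 2 states:
  m0 = c.(0\{a,c,d} | (0 + 0)) → —c→ m1
  m1 = 0\{a,c,d} | (0 + 0) → deadlocked
Q's transition system — 2 states:
  n0 = b.(0\{a,c,d} | (0 + 0)) → —b→ n1
  n1 = 0\{a,c,d} | (0 + 0) → deadlocked
Coarsest stable partition (strong bisimilarity classes):
  B0 = {m0}
  B1 = {m1, n1}
  B2 = {n0}
m0 ∈ B0, n0 ∈ B2 → different blocks

P ≁ Q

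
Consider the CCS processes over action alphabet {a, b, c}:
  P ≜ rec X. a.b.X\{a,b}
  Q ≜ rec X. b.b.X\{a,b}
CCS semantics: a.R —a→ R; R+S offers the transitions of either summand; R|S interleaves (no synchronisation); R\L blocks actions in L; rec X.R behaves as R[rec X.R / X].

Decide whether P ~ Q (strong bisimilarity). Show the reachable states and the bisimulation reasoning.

P ≁ Q

P's transition system — 3 states:
  s0 = rec X. a.b.X\{a,b} | —a→ s1
  s1 = b.(rec X. a.b.X\{a,b})\{a,b} | —b→ s2
  s2 = (rec X. a.b.X\{a,b})\{a,b} | stopped
Q's transition system — 3 states:
  t0 = rec X. b.b.X\{a,b} | —b→ t1
  t1 = b.(rec X. b.b.X\{a,b})\{a,b} | —b→ t2
  t2 = (rec X. b.b.X\{a,b})\{a,b} | stopped
Partition-refinement fixed point:
  B0 = {s0}
  B1 = {s1, t1}
  B2 = {s2, t2}
  B3 = {t0}
s0 ∈ B0, t0 ∈ B3 → different blocks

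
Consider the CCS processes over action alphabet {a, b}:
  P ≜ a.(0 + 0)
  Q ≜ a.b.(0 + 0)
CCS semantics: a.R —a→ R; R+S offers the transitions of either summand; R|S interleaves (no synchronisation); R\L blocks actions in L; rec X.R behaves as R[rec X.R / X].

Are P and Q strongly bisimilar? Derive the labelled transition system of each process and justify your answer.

NO

LTS(P): 2 reachable states
  p0 = a.(0 + 0) ⊢ —a→ p1
  p1 = 0 + 0 ⊢ ∅
LTS(Q): 3 reachable states
  q0 = a.b.(0 + 0) ⊢ —a→ q1
  q1 = b.(0 + 0) ⊢ —b→ q2
  q2 = 0 + 0 ⊢ ∅
Partition-refinement fixed point:
  B0 = {p0}
  B1 = {p1, q2}
  B2 = {q0}
  B3 = {q1}
p0 ∈ B0, q0 ∈ B2 → different blocks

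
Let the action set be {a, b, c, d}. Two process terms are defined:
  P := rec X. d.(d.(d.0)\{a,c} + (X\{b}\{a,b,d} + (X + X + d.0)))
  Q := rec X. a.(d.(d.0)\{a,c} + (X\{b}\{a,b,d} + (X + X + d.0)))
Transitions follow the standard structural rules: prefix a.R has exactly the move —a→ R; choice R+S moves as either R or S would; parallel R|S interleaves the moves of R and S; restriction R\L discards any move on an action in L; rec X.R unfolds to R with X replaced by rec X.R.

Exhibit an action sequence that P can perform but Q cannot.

d

P's transition system — 5 states:
  p0 = rec X. d.(d.(d.0)\{a,c} + (X\{b}\{a,b,d} + (X + X + d.0))) :: --d--▸ p1
  p1 = d.(d.0)\{a,c} + ((rec X. d.(d.(d.0)\{a,c} + (X\{b}\{a,b,d} + (X + X + d.0))))\{b}\{a,b,d} + ((rec X. d.(d.(d.0)\{a,c} + (X\{b}\{a,b,d} + (X + X + d.0)))) + (rec X. d.(d.(d.0)\{a,c} + (X\{b}\{a,b,d} + (X + X + d.0)))) + d.0)) :: --d--▸ p1, --d--▸ p2, --d--▸ p3
  p2 = (d.0)\{a,c} :: --d--▸ p4
  p3 = 0 :: (no moves)
  p4 = 0\{a,c} :: (no moves)
Q's transition system — 5 states:
  q0 = rec X. a.(d.(d.0)\{a,c} + (X\{b}\{a,b,d} + (X + X + d.0))) :: --a--▸ q1
  q1 = d.(d.0)\{a,c} + ((rec X. a.(d.(d.0)\{a,c} + (X\{b}\{a,b,d} + (X + X + d.0))))\{b}\{a,b,d} + ((rec X. a.(d.(d.0)\{a,c} + (X\{b}\{a,b,d} + (X + X + d.0)))) + (rec X. a.(d.(d.0)\{a,c} + (X\{b}\{a,b,d} + (X + X + d.0)))) + d.0)) :: --a--▸ q1, --d--▸ q2, --d--▸ q3
  q2 = (d.0)\{a,c} :: --d--▸ q4
  q3 = 0 :: (no moves)
  q4 = 0\{a,c} :: (no moves)
Trace ⟨d⟩ through P, begin at {p0}:
  after d @ step 1: {p1}
  ✓ P
Trace ⟨d⟩ through Q, begin at {q0}:
  after d @ step 1: no successor for Q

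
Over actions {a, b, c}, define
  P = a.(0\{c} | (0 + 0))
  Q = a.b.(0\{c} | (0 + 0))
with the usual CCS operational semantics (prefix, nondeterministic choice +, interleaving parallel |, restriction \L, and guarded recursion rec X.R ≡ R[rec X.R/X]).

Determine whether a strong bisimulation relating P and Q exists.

Reachable graph of P (2 states):
  u0 = a.(0\{c} | (0 + 0)) → --a--▸ u1
  u1 = 0\{c} | (0 + 0) → stopped
Reachable graph of Q (3 states):
  v0 = a.b.(0\{c} | (0 + 0)) → --a--▸ v1
  v1 = b.(0\{c} | (0 + 0)) → --b--▸ v2
  v2 = 0\{c} | (0 + 0) → stopped
Partition-refinement fixed point:
  B0 = {u0}
  B1 = {u1, v2}
  B2 = {v0}
  B3 = {v1}
u0 ∈ B0, v0 ∈ B2 → different blocks

not bisimilar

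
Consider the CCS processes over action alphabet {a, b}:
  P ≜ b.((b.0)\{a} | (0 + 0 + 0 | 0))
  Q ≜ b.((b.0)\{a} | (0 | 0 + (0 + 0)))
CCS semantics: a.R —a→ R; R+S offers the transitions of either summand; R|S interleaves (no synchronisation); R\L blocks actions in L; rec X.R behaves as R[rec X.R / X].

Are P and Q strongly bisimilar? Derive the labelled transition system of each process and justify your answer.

P's transition system — 3 states:
  p0 = b.((b.0)\{a} | (0 + 0 + 0 | 0)) :: -b-> p1
  p1 = (b.0)\{a} | (0 + 0 + 0 | 0) :: -b-> p2
  p2 = 0\{a} | (0 + 0 + 0 | 0) :: stopped
Q's transition system — 3 states:
  q0 = b.((b.0)\{a} | (0 | 0 + (0 + 0))) :: -b-> q1
  q1 = (b.0)\{a} | (0 | 0 + (0 + 0)) :: -b-> q2
  q2 = 0\{a} | (0 | 0 + (0 + 0)) :: stopped
Coarsest stable partition (strong bisimilarity classes):
  B0 = {p0, q0}
  B1 = {p1, q1}
  B2 = {p2, q2}
p0 ∈ B0, q0 ∈ B0 → same block

bisimilar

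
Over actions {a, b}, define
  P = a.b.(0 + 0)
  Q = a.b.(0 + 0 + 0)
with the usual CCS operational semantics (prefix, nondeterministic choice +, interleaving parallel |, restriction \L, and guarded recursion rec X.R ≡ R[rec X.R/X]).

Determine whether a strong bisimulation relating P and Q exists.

LTS(P): 3 reachable states
  s0 = a.b.(0 + 0) has moves =a=> s1
  s1 = b.(0 + 0) has moves =b=> s2
  s2 = 0 + 0 has moves ·
LTS(Q): 3 reachable states
  t0 = a.b.(0 + 0 + 0) has moves =a=> t1
  t1 = b.(0 + 0 + 0) has moves =b=> t2
  t2 = 0 + 0 + 0 has moves ·
Bisimilarity quotient blocks:
  B0 = {s0, t0}
  B1 = {s1, t1}
  B2 = {s2, t2}
s0 ∈ B0, t0 ∈ B0 → same block

bisimilar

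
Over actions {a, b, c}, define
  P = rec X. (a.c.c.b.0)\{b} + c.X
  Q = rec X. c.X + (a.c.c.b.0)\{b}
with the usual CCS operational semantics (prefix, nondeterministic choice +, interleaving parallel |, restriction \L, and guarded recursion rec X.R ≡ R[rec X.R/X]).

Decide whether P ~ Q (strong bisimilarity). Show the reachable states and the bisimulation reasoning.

bisimilar

Reachable graph of P (4 states):
  m0 = rec X. (a.c.c.b.0)\{b} + c.X | --a--▸ m1, --c--▸ m0
  m1 = (c.c.b.0)\{b} | --c--▸ m2
  m2 = (c.b.0)\{b} | --c--▸ m3
  m3 = (b.0)\{b} | ∅
Reachable graph of Q (4 states):
  n0 = rec X. c.X + (a.c.c.b.0)\{b} | --a--▸ n1, --c--▸ n0
  n1 = (c.c.b.0)\{b} | --c--▸ n2
  n2 = (c.b.0)\{b} | --c--▸ n3
  n3 = (b.0)\{b} | ∅
Bisimilarity quotient blocks:
  B0 = {m0, n0}
  B1 = {m1, n1}
  B2 = {m2, n2}
  B3 = {m3, n3}
m0 ∈ B0, n0 ∈ B0 → same block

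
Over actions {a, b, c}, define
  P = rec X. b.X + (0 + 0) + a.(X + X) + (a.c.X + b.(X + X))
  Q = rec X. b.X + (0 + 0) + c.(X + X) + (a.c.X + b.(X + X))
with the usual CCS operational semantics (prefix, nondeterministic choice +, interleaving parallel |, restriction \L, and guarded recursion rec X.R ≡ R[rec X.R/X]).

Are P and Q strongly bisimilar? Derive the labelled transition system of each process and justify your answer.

Reachable graph of P (3 states):
  u0 = rec X. b.X + (0 + 0) + a.(X + X) + (a.c.X + b.(X + X)) :: --a--▸ u1, --a--▸ u2, --b--▸ u0, --b--▸ u1
  u1 = (rec X. b.X + (0 + 0) + a.(X + X) + (a.c.X + b.(X + X))) + (rec X. b.X + (0 + 0) + a.(X + X) + (a.c.X + b.(X + X))) :: --a--▸ u1, --a--▸ u2, --b--▸ u0, --b--▸ u1
  u2 = c.(rec X. b.X + (0 + 0) + a.(X + X) + (a.c.X + b.(X + X))) :: --c--▸ u0
Reachable graph of Q (3 states):
  v0 = rec X. b.X + (0 + 0) + c.(X + X) + (a.c.X + b.(X + X)) :: --a--▸ v1, --b--▸ v0, --b--▸ v2, --c--▸ v2
  v1 = c.(rec X. b.X + (0 + 0) + c.(X + X) + (a.c.X + b.(X + X))) :: --c--▸ v0
  v2 = (rec X. b.X + (0 + 0) + c.(X + X) + (a.c.X + b.(X + X))) + (rec X. b.X + (0 + 0) + c.(X + X) + (a.c.X + b.(X + X))) :: --a--▸ v1, --b--▸ v0, --b--▸ v2, --c--▸ v2
Partition-refinement fixed point:
  B0 = {u0, u1}
  B1 = {u2}
  B2 = {v0, v2}
  B3 = {v1}
u0 ∈ B0, v0 ∈ B2 → different blocks

NO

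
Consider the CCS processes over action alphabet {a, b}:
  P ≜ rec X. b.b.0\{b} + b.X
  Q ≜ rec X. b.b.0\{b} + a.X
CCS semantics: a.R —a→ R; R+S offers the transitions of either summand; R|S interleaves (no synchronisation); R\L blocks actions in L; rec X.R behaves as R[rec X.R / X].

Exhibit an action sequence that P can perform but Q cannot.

Reachable graph of P (3 states):
  p0 = rec X. b.b.0\{b} + b.X | ··b··> p0, ··b··> p1
  p1 = b.0\{b} | ··b··> p2
  p2 = 0\{b} | stopped
Reachable graph of Q (3 states):
  q0 = rec X. b.b.0\{b} + a.X | ··a··> q0, ··b··> q1
  q1 = b.0\{b} | ··b··> q2
  q2 = 0\{b} | stopped
Executing bbb from P (initial set {p0}):
  step 1 (b): {p0, p1}
  step 2 (b): {p0, p1, p2}
  step 3 (b): {p0, p1, p2}
  P completes σ.
Executing bbb from Q (initial set {q0}):
  step 1 (b): {q1}
  step 2 (b): {q2}
  step 3 (b): ∅  — Q cannot continue

bbb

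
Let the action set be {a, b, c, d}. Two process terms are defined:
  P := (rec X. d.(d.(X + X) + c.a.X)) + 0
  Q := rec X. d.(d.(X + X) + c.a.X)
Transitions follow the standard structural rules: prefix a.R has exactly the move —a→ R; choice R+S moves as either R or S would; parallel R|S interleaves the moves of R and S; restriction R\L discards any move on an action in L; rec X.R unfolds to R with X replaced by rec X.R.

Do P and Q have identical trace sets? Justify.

trace-equivalent

Reachable graph of P (5 states):
  u0 = (rec X. d.(d.(X + X) + c.a.X)) + 0 → -d-> u1
  u1 = d.((rec X. d.(d.(X + X) + c.a.X)) + (rec X. d.(d.(X + X) + c.a.X))) + c.a.(rec X. d.(d.(X + X) + c.a.X)) → -c-> u2, -d-> u3
  u2 = a.(rec X. d.(d.(X + X) + c.a.X)) → -a-> u4
  u3 = (rec X. d.(d.(X + X) + c.a.X)) + (rec X. d.(d.(X + X) + c.a.X)) → -d-> u1
  u4 = rec X. d.(d.(X + X) + c.a.X) → -d-> u1
Reachable graph of Q (4 states):
  v0 = rec X. d.(d.(X + X) + c.a.X) → -d-> v1
  v1 = d.((rec X. d.(d.(X + X) + c.a.X)) + (rec X. d.(d.(X + X) + c.a.X))) + c.a.(rec X. d.(d.(X + X) + c.a.X)) → -c-> v2, -d-> v3
  v2 = a.(rec X. d.(d.(X + X) + c.a.X)) → -a-> v0
  v3 = (rec X. d.(d.(X + X) + c.a.X)) + (rec X. d.(d.(X + X) + c.a.X)) → -d-> v1
Bisimilarity quotient blocks:
  B0 = {u0, u3, u4, v0, v3}
  B1 = {u1, v1}
  B2 = {u2, v2}
u0 ∈ B0, v0 ∈ B0 → same block
Bisimilar ⇒ trace-equivalent.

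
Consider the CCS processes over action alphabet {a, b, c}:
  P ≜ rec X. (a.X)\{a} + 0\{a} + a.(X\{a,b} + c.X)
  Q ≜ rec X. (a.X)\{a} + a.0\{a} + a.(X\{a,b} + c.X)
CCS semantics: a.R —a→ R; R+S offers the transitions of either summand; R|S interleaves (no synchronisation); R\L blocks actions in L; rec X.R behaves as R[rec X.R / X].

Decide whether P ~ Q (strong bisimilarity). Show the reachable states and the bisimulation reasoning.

Reachable graph of P (2 states):
  s0 = rec X. (a.X)\{a} + 0\{a} + a.(X\{a,b} + c.X) has moves —a→ s1
  s1 = (rec X. (a.X)\{a} + 0\{a} + a.(X\{a,b} + c.X))\{a,b} + c.(rec X. (a.X)\{a} + 0\{a} + a.(X\{a,b} + c.X)) has moves —c→ s0
Reachable graph of Q (3 states):
  t0 = rec X. (a.X)\{a} + a.0\{a} + a.(X\{a,b} + c.X) has moves —a→ t1, —a→ t2
  t1 = (rec X. (a.X)\{a} + a.0\{a} + a.(X\{a,b} + c.X))\{a,b} + c.(rec X. (a.X)\{a} + a.0\{a} + a.(X\{a,b} + c.X)) has moves —c→ t0
  t2 = 0\{a} has moves ·
Bisimilarity quotient blocks:
  B0 = {s0}
  B1 = {s1}
  B2 = {t0}
  B3 = {t2}
  B4 = {t1}
s0 ∈ B0, t0 ∈ B2 → different blocks

P ≁ Q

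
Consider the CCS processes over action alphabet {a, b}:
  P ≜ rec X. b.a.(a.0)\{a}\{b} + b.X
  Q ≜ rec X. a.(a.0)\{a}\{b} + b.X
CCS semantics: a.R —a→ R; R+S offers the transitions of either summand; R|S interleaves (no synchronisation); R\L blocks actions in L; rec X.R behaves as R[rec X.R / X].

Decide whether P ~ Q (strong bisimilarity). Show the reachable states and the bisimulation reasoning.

P's transition system — 3 states:
  s0 = rec X. b.a.(a.0)\{a}\{b} + b.X :: ··b··> s0, ··b··> s1
  s1 = a.(a.0)\{a}\{b} :: ··a··> s2
  s2 = (a.0)\{a}\{b} :: ∅
Q's transition system — 2 states:
  t0 = rec X. a.(a.0)\{a}\{b} + b.X :: ··a··> t1, ··b··> t0
  t1 = (a.0)\{a}\{b} :: ∅
Partition-refinement fixed point:
  B0 = {s0}
  B1 = {s1}
  B2 = {s2, t1}
  B3 = {t0}
s0 ∈ B0, t0 ∈ B3 → different blocks

NO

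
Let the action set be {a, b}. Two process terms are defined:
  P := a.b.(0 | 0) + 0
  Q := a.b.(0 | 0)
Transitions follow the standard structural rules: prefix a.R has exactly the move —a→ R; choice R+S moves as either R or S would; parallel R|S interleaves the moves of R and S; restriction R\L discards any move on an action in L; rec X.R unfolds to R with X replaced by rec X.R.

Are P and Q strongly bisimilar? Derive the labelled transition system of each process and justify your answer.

Reachable graph of P (3 states):
  p0 = a.b.(0 | 0) + 0 has moves -a-> p1
  p1 = b.(0 | 0) has moves -b-> p2
  p2 = 0 | 0 has moves (no moves)
Reachable graph of Q (3 states):
  q0 = a.b.(0 | 0) has moves -a-> q1
  q1 = b.(0 | 0) has moves -b-> q2
  q2 = 0 | 0 has moves (no moves)
Bisimilarity quotient blocks:
  B0 = {p0, q0}
  B1 = {p1, q1}
  B2 = {p2, q2}
p0 ∈ B0, q0 ∈ B0 → same block

YES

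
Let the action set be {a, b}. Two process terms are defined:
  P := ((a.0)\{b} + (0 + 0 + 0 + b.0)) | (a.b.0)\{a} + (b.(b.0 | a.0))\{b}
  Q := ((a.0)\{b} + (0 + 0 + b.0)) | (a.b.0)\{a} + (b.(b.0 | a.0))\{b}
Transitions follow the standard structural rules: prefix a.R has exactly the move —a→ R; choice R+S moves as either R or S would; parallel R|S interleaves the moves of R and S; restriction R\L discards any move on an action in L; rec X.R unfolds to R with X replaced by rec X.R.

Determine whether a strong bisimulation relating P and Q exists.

LTS(P): 3 reachable states
  m0 = ((a.0)\{b} + (0 + 0 + 0 + b.0)) | (a.b.0)\{a} + (b.(b.0 | a.0))\{b} | -a-> m1, -b-> m2
  m1 = 0\{b} | (a.b.0)\{a} | ∅
  m2 = 0 | (a.b.0)\{a} | ∅
LTS(Q): 3 reachable states
  n0 = ((a.0)\{b} + (0 + 0 + b.0)) | (a.b.0)\{a} + (b.(b.0 | a.0))\{b} | -a-> n1, -b-> n2
  n1 = 0\{b} | (a.b.0)\{a} | ∅
  n2 = 0 | (a.b.0)\{a} | ∅
Bisimilarity quotient blocks:
  B0 = {m0, n0}
  B1 = {m1, m2, n1, n2}
m0 ∈ B0, n0 ∈ B0 → same block

P ~ Q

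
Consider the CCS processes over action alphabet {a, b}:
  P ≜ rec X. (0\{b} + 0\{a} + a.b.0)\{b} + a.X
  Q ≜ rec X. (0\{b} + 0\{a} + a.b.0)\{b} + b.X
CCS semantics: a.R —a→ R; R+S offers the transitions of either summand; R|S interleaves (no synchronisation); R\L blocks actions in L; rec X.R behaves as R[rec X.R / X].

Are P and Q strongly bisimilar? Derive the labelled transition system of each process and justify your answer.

LTS(P): 2 reachable states
  p0 = rec X. (0\{b} + 0\{a} + a.b.0)\{b} + a.X ⊢ =a=> p0, =a=> p1
  p1 = (b.0)\{b} ⊢ stopped
LTS(Q): 2 reachable states
  q0 = rec X. (0\{b} + 0\{a} + a.b.0)\{b} + b.X ⊢ =a=> q1, =b=> q0
  q1 = (b.0)\{b} ⊢ stopped
Coarsest stable partition (strong bisimilarity classes):
  B0 = {p0}
  B1 = {p1, q1}
  B2 = {q0}
p0 ∈ B0, q0 ∈ B2 → different blocks

NO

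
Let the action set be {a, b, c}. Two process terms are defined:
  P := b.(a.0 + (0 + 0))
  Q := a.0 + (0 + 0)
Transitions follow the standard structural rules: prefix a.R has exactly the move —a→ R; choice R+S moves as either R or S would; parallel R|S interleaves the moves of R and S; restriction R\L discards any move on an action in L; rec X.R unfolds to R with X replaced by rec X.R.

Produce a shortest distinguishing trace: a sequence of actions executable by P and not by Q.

b

LTS(P): 3 reachable states
  p0 = b.(a.0 + (0 + 0)) ⊢ =b=> p1
  p1 = a.0 + (0 + 0) ⊢ =a=> p2
  p2 = 0 ⊢ (no moves)
LTS(Q): 2 reachable states
  q0 = a.0 + (0 + 0) ⊢ =a=> q1
  q1 = 0 ⊢ (no moves)
Executing b from P (initial set {p0}):
  after b @ step 1: {p1}
  P completes σ.
Executing b from Q (initial set {q0}):
  after b @ step 1: no successor for Q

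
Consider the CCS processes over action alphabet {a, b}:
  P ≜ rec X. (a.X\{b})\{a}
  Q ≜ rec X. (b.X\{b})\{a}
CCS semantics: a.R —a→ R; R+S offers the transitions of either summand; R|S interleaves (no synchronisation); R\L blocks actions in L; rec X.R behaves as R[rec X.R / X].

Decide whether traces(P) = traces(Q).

Reachable graph of P (1 states):
  m0 = rec X. (a.X\{b})\{a} ⊢ ∅
Reachable graph of Q (2 states):
  n0 = rec X. (b.X\{b})\{a} ⊢ —b→ n1
  n1 = (rec X. (b.X\{b})\{a})\{b}\{a} ⊢ ∅
Run σ = ⟨b⟩ on Q: start {n0}
  [1] b ⇒ {n1}
  — Q admits the full trace.
Run σ = ⟨b⟩ on P: start {m0}
  [1] b ⇒ no successor for P

traces(P) ≠ traces(Q) — witness ⟨b⟩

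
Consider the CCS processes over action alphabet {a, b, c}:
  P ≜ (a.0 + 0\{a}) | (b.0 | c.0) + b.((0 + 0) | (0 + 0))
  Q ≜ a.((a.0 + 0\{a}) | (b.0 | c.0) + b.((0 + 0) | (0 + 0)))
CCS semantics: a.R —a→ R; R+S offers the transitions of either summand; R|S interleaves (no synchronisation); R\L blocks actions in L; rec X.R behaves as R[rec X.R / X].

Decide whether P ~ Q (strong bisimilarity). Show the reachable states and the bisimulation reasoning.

P's transition system — 9 states:
  p0 = (a.0 + 0\{a}) | (b.0 | c.0) + b.((0 + 0) | (0 + 0)) → =a=> p1, =b=> p2, =b=> p3, =c=> p4
  p1 = 0 | (b.0 | c.0) → =b=> p5, =c=> p6
  p2 = (0 + 0) | (0 + 0) → stopped
  p3 = (a.0 + 0\{a}) | (0 | c.0) → =a=> p5, =c=> p7
  p4 = (a.0 + 0\{a}) | (b.0 | 0) → =a=> p6, =b=> p7
  p5 = 0 | (0 | c.0) → =c=> p8
  p6 = 0 | (b.0 | 0) → =b=> p8
  p7 = (a.0 + 0\{a}) | (0 | 0) → =a=> p8
  p8 = 0 | (0 | 0) → stopped
Q's transition system — 10 states:
  q0 = a.((a.0 + 0\{a}) | (b.0 | c.0) + b.((0 + 0) | (0 + 0))) → =a=> q1
  q1 = (a.0 + 0\{a}) | (b.0 | c.0) + b.((0 + 0) | (0 + 0)) → =a=> q2, =b=> q3, =b=> q4, =c=> q5
  q2 = 0 | (b.0 | c.0) → =b=> q6, =c=> q7
  q3 = (0 + 0) | (0 + 0) → stopped
  q4 = (a.0 + 0\{a}) | (0 | c.0) → =a=> q6, =c=> q8
  q5 = (a.0 + 0\{a}) | (b.0 | 0) → =a=> q7, =b=> q8
  q6 = 0 | (0 | c.0) → =c=> q9
  q7 = 0 | (b.0 | 0) → =b=> q9
  q8 = (a.0 + 0\{a}) | (0 | 0) → =a=> q9
  q9 = 0 | (0 | 0) → stopped
Coarsest stable partition (strong bisimilarity classes):
  B0 = {p0, q1}
  B1 = {p1, q2}
  B2 = {p6, q7}
  B3 = {p2, p8, q3, q9}
  B4 = {p5, q6}
  B5 = {p4, q5}
  B6 = {p7, q8}
  B7 = {p3, q4}
  B8 = {q0}
p0 ∈ B0, q0 ∈ B8 → different blocks

NO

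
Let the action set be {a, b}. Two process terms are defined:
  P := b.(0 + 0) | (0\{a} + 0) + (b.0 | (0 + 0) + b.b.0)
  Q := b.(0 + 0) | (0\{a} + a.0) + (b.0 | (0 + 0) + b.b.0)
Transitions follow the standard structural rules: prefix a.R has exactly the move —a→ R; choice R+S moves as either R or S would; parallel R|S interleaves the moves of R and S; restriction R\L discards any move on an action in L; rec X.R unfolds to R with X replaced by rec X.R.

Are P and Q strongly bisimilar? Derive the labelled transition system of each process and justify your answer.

not bisimilar

LTS(P): 5 reachable states
  p0 = b.(0 + 0) | (0\{a} + 0) + (b.0 | (0 + 0) + b.b.0) :: -b-> p1, -b-> p2, -b-> p3
  p1 = (0 + 0) | (0\{a} + 0) :: deadlocked
  p2 = 0 | (0 + 0) :: deadlocked
  p3 = b.0 :: -b-> p4
  p4 = 0 :: deadlocked
LTS(Q): 7 reachable states
  q0 = b.(0 + 0) | (0\{a} + a.0) + (b.0 | (0 + 0) + b.b.0) :: -a-> q1, -b-> q2, -b-> q3, -b-> q4
  q1 = b.(0 + 0) | 0 :: -b-> q5
  q2 = (0 + 0) | (0\{a} + a.0) :: -a-> q5
  q3 = 0 | (0 + 0) :: deadlocked
  q4 = b.0 :: -b-> q6
  q5 = (0 + 0) | 0 :: deadlocked
  q6 = 0 :: deadlocked
Partition-refinement fixed point:
  B0 = {p0}
  B1 = {p1, p2, p4, q3, q5, q6}
  B2 = {p3, q1, q4}
  B3 = {q0}
  B4 = {q2}
p0 ∈ B0, q0 ∈ B3 → different blocks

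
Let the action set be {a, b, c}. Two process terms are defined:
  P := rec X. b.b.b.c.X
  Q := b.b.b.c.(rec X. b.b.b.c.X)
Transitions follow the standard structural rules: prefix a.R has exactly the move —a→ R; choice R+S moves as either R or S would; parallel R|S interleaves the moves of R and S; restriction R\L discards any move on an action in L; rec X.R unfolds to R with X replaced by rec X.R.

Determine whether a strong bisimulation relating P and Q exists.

LTS(P): 4 reachable states
  m0 = rec X. b.b.b.c.X → —b→ m1
  m1 = b.b.c.(rec X. b.b.b.c.X) → —b→ m2
  m2 = b.c.(rec X. b.b.b.c.X) → —b→ m3
  m3 = c.(rec X. b.b.b.c.X) → —c→ m0
LTS(Q): 5 reachable states
  n0 = b.b.b.c.(rec X. b.b.b.c.X) → —b→ n1
  n1 = b.b.c.(rec X. b.b.b.c.X) → —b→ n2
  n2 = b.c.(rec X. b.b.b.c.X) → —b→ n3
  n3 = c.(rec X. b.b.b.c.X) → —c→ n4
  n4 = rec X. b.b.b.c.X → —b→ n1
Partition-refinement fixed point:
  B0 = {m0, n0, n4}
  B1 = {m1, n1}
  B2 = {m2, n2}
  B3 = {m3, n3}
m0 ∈ B0, n0 ∈ B0 → same block

P ~ Q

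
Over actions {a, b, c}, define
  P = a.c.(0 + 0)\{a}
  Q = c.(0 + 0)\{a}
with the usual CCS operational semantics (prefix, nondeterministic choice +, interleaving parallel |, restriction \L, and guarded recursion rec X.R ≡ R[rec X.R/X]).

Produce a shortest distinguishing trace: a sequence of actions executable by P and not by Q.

a

Reachable graph of P (3 states):
  p0 = a.c.(0 + 0)\{a} has moves —a→ p1
  p1 = c.(0 + 0)\{a} has moves —c→ p2
  p2 = (0 + 0)\{a} has moves (no moves)
Reachable graph of Q (2 states):
  q0 = c.(0 + 0)\{a} has moves —c→ q1
  q1 = (0 + 0)\{a} has moves (no moves)
Run σ = ⟨a⟩ on P: start {p0}
  step 1 (a): {p1}
  — P admits the full trace.
Run σ = ⟨a⟩ on Q: start {q0}
  step 1 (a): ∅ (Q stuck)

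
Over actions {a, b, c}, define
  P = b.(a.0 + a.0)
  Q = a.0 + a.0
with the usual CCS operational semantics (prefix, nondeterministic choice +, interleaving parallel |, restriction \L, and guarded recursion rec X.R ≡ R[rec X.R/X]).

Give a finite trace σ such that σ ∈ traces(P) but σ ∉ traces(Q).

P's transition system — 3 states:
  s0 = b.(a.0 + a.0) has moves —b→ s1
  s1 = a.0 + a.0 has moves —a→ s2
  s2 = 0 has moves ∅
Q's transition system — 2 states:
  t0 = a.0 + a.0 has moves —a→ t1
  t1 = 0 has moves ∅
Executing b from P (initial set {s0}):
  after b @ step 1: {s1}
  P completes σ.
Executing b from Q (initial set {t0}):
  after b @ step 1: ∅ (Q stuck)

b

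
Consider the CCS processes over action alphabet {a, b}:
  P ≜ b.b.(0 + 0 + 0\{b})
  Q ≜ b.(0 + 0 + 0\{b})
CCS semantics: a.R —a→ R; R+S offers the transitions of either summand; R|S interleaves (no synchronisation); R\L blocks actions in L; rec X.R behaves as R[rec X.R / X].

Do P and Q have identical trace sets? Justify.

LTS(P): 3 reachable states
  p0 = b.b.(0 + 0 + 0\{b}) has moves --b--▸ p1
  p1 = b.(0 + 0 + 0\{b}) has moves --b--▸ p2
  p2 = 0 + 0 + 0\{b} has moves ∅
LTS(Q): 2 reachable states
  q0 = b.(0 + 0 + 0\{b}) has moves --b--▸ q1
  q1 = 0 + 0 + 0\{b} has moves ∅
Executing bb from P (initial set {p0}):
  [1] b ⇒ {p1}
  [2] b ⇒ {p2}
  P completes σ.
Executing bb from Q (initial set {q0}):
  [1] b ⇒ {q1}
  [2] b ⇒ no successor for Q

traces(P) ≠ traces(Q) — witness ⟨bb⟩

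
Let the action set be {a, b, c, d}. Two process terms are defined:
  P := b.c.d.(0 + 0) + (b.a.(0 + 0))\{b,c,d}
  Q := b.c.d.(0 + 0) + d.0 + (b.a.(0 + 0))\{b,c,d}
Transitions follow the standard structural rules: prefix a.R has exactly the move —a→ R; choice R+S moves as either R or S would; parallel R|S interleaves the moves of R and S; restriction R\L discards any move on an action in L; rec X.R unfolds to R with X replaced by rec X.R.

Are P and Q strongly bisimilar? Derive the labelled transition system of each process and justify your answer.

Reachable graph of P (4 states):
  m0 = b.c.d.(0 + 0) + (b.a.(0 + 0))\{b,c,d} has moves —b→ m1
  m1 = c.d.(0 + 0) has moves —c→ m2
  m2 = d.(0 + 0) has moves —d→ m3
  m3 = 0 + 0 has moves (no moves)
Reachable graph of Q (5 states):
  n0 = b.c.d.(0 + 0) + d.0 + (b.a.(0 + 0))\{b,c,d} has moves —b→ n1, —d→ n2
  n1 = c.d.(0 + 0) has moves —c→ n3
  n2 = 0 has moves (no moves)
  n3 = d.(0 + 0) has moves —d→ n4
  n4 = 0 + 0 has moves (no moves)
Bisimilarity quotient blocks:
  B0 = {m0}
  B1 = {m1, n1}
  B2 = {m2, n3}
  B3 = {m3, n2, n4}
  B4 = {n0}
m0 ∈ B0, n0 ∈ B4 → different blocks

not bisimilar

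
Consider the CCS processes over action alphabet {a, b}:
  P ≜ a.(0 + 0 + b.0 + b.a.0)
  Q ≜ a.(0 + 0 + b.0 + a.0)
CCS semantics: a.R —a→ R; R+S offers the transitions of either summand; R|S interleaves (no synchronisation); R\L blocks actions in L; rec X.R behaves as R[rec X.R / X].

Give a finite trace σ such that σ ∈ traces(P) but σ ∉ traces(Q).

LTS(P): 4 reachable states
  m0 = a.(0 + 0 + b.0 + b.a.0) ⊢ --a--▸ m1
  m1 = 0 + 0 + b.0 + b.a.0 ⊢ --b--▸ m2, --b--▸ m3
  m2 = 0 ⊢ ·
  m3 = a.0 ⊢ --a--▸ m2
LTS(Q): 3 reachable states
  n0 = a.(0 + 0 + b.0 + a.0) ⊢ --a--▸ n1
  n1 = 0 + 0 + b.0 + a.0 ⊢ --a--▸ n2, --b--▸ n2
  n2 = 0 ⊢ ·
Trace ⟨aba⟩ through P, begin at {m0}:
  step 1 (a): {m1}
  step 2 (b): {m2, m3}
  step 3 (a): {m2}
  ✓ P
Trace ⟨aba⟩ through Q, begin at {n0}:
  step 1 (a): {n1}
  step 2 (b): {n2}
  step 3 (a): no successor for Q

aba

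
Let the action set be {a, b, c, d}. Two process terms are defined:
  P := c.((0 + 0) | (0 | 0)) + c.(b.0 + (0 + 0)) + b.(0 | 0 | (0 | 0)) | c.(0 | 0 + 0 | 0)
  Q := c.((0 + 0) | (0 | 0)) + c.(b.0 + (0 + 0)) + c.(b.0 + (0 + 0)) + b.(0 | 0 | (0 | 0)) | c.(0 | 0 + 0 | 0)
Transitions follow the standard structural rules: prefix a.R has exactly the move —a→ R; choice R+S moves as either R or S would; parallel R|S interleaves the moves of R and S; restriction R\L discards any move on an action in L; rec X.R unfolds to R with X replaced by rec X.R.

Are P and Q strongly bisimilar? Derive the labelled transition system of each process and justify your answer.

Reachable graph of P (7 states):
  m0 = c.((0 + 0) | (0 | 0)) + c.(b.0 + (0 + 0)) + b.(0 | 0 | (0 | 0)) | c.(0 | 0 + 0 | 0) :: --b--▸ m1, --c--▸ m2, --c--▸ m3, --c--▸ m4
  m1 = 0 | 0 | (0 | 0) | c.(0 | 0 + 0 | 0) :: --c--▸ m5
  m2 = (0 + 0) | (0 | 0) :: (no moves)
  m3 = b.(0 | 0 | (0 | 0)) | (0 | 0 + 0 | 0) :: --b--▸ m5
  m4 = b.0 + (0 + 0) :: --b--▸ m6
  m5 = 0 | 0 | (0 | 0) | (0 | 0 + 0 | 0) :: (no moves)
  m6 = 0 :: (no moves)
Reachable graph of Q (7 states):
  n0 = c.((0 + 0) | (0 | 0)) + c.(b.0 + (0 + 0)) + c.(b.0 + (0 + 0)) + b.(0 | 0 | (0 | 0)) | c.(0 | 0 + 0 | 0) :: --b--▸ n1, --c--▸ n2, --c--▸ n3, --c--▸ n4
  n1 = 0 | 0 | (0 | 0) | c.(0 | 0 + 0 | 0) :: --c--▸ n5
  n2 = (0 + 0) | (0 | 0) :: (no moves)
  n3 = b.(0 | 0 | (0 | 0)) | (0 | 0 + 0 | 0) :: --b--▸ n5
  n4 = b.0 + (0 + 0) :: --b--▸ n6
  n5 = 0 | 0 | (0 | 0) | (0 | 0 + 0 | 0) :: (no moves)
  n6 = 0 :: (no moves)
Partition-refinement fixed point:
  B0 = {m0, n0}
  B1 = {m2, m5, m6, n2, n5, n6}
  B2 = {m1, n1}
  B3 = {m3, m4, n3, n4}
m0 ∈ B0, n0 ∈ B0 → same block

bisimilar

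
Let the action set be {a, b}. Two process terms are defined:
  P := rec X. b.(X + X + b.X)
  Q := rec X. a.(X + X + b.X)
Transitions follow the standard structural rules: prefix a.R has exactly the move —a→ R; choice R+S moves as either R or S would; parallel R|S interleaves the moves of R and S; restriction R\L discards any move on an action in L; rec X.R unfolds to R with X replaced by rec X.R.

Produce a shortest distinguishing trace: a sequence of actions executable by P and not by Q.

b

P's transition system — 2 states:
  p0 = rec X. b.(X + X + b.X) has moves -b-> p1
  p1 = (rec X. b.(X + X + b.X)) + (rec X. b.(X + X + b.X)) + b.(rec X. b.(X + X + b.X)) has moves -b-> p0, -b-> p1
Q's transition system — 2 states:
  q0 = rec X. a.(X + X + b.X) has moves -a-> q1
  q1 = (rec X. a.(X + X + b.X)) + (rec X. a.(X + X + b.X)) + b.(rec X. a.(X + X + b.X)) has moves -a-> q1, -b-> q0
Trace ⟨b⟩ through P, begin at {p0}:
  after b @ step 1: {p1}
  — P admits the full trace.
Trace ⟨b⟩ through Q, begin at {q0}:
  after b @ step 1: no successor for Q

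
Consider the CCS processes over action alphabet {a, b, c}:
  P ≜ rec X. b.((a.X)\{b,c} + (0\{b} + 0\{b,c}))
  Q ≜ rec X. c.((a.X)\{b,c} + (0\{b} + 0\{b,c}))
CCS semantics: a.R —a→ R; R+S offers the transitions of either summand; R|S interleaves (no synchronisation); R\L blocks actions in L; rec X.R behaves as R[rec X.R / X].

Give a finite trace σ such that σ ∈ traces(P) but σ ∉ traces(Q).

b

P's transition system — 3 states:
  p0 = rec X. b.((a.X)\{b,c} + (0\{b} + 0\{b,c})) | -b-> p1
  p1 = (a.(rec X. b.((a.X)\{b,c} + (0\{b} + 0\{b,c}))))\{b,c} + (0\{b} + 0\{b,c}) | -a-> p2
  p2 = (rec X. b.((a.X)\{b,c} + (0\{b} + 0\{b,c})))\{b,c} | ·
Q's transition system — 3 states:
  q0 = rec X. c.((a.X)\{b,c} + (0\{b} + 0\{b,c})) | -c-> q1
  q1 = (a.(rec X. c.((a.X)\{b,c} + (0\{b} + 0\{b,c}))))\{b,c} + (0\{b} + 0\{b,c}) | -a-> q2
  q2 = (rec X. c.((a.X)\{b,c} + (0\{b} + 0\{b,c})))\{b,c} | ·
Run σ = ⟨b⟩ on P: start {p0}
  step 1 (b): {p1}
  — P admits the full trace.
Run σ = ⟨b⟩ on Q: start {q0}
  step 1 (b): ∅ (Q stuck)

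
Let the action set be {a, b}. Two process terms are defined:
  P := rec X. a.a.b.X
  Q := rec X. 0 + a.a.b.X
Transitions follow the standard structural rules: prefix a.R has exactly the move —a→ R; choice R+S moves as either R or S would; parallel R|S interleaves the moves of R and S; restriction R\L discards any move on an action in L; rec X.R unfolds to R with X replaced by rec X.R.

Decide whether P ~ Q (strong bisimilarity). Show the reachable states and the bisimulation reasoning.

Reachable graph of P (3 states):
  u0 = rec X. a.a.b.X | ··a··> u1
  u1 = a.b.(rec X. a.a.b.X) | ··a··> u2
  u2 = b.(rec X. a.a.b.X) | ··b··> u0
Reachable graph of Q (3 states):
  v0 = rec X. 0 + a.a.b.X | ··a··> v1
  v1 = a.b.(rec X. 0 + a.a.b.X) | ··a··> v2
  v2 = b.(rec X. 0 + a.a.b.X) | ··b··> v0
Partition-refinement fixed point:
  B0 = {u0, v0}
  B1 = {u1, v1}
  B2 = {u2, v2}
u0 ∈ B0, v0 ∈ B0 → same block

P ~ Q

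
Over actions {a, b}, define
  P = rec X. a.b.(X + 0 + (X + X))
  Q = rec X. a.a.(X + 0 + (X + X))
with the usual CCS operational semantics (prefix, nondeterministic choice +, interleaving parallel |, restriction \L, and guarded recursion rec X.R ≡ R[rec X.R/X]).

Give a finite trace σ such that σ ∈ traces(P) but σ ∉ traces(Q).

P's transition system — 3 states:
  u0 = rec X. a.b.(X + 0 + (X + X)) → --a--▸ u1
  u1 = b.((rec X. a.b.(X + 0 + (X + X))) + 0 + ((rec X. a.b.(X + 0 + (X + X))) + (rec X. a.b.(X + 0 + (X + X))))) → --b--▸ u2
  u2 = (rec X. a.b.(X + 0 + (X + X))) + 0 + ((rec X. a.b.(X + 0 + (X + X))) + (rec X. a.b.(X + 0 + (X + X)))) → --a--▸ u1
Q's transition system — 3 states:
  v0 = rec X. a.a.(X + 0 + (X + X)) → --a--▸ v1
  v1 = a.((rec X. a.a.(X + 0 + (X + X))) + 0 + ((rec X. a.a.(X + 0 + (X + X))) + (rec X. a.a.(X + 0 + (X + X))))) → --a--▸ v2
  v2 = (rec X. a.a.(X + 0 + (X + X))) + 0 + ((rec X. a.a.(X + 0 + (X + X))) + (rec X. a.a.(X + 0 + (X + X)))) → --a--▸ v1
Executing ab from P (initial set {u0}):
  [1] a ⇒ {u1}
  [2] b ⇒ {u2}
  P completes σ.
Executing ab from Q (initial set {v0}):
  [1] a ⇒ {v1}
  [2] b ⇒ ∅ (Q stuck)

ab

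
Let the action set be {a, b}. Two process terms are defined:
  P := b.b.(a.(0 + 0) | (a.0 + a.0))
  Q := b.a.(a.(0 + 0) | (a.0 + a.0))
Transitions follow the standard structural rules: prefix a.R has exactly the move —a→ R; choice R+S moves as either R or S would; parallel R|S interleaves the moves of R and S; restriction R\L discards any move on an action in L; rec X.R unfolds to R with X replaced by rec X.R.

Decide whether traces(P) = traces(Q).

LTS(P): 6 reachable states
  m0 = b.b.(a.(0 + 0) | (a.0 + a.0)) → ··b··> m1
  m1 = b.(a.(0 + 0) | (a.0 + a.0)) → ··b··> m2
  m2 = a.(0 + 0) | (a.0 + a.0) → ··a··> m3, ··a··> m4
  m3 = (0 + 0) | (a.0 + a.0) → ··a··> m5
  m4 = a.(0 + 0) | 0 → ··a··> m5
  m5 = (0 + 0) | 0 → ∅
LTS(Q): 6 reachable states
  n0 = b.a.(a.(0 + 0) | (a.0 + a.0)) → ··b··> n1
  n1 = a.(a.(0 + 0) | (a.0 + a.0)) → ··a··> n2
  n2 = a.(0 + 0) | (a.0 + a.0) → ··a··> n3, ··a··> n4
  n3 = (0 + 0) | (a.0 + a.0) → ··a··> n5
  n4 = a.(0 + 0) | 0 → ··a··> n5
  n5 = (0 + 0) | 0 → ∅
Trace ⟨bb⟩ through P, begin at {m0}:
  [1] b ⇒ {m1}
  [2] b ⇒ {m2}
  — P admits the full trace.
Trace ⟨bb⟩ through Q, begin at {n0}:
  [1] b ⇒ {n1}
  [2] b ⇒ no successor for Q

trace-distinct — witness ⟨bb⟩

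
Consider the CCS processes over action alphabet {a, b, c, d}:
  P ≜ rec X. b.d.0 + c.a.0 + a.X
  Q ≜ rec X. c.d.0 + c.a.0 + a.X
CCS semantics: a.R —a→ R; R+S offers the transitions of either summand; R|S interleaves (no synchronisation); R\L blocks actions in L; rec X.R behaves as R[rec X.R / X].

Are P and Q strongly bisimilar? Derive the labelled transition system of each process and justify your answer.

not bisimilar

P's transition system — 4 states:
  s0 = rec X. b.d.0 + c.a.0 + a.X → --a--▸ s0, --b--▸ s1, --c--▸ s2
  s1 = d.0 → --d--▸ s3
  s2 = a.0 → --a--▸ s3
  s3 = 0 → ·
Q's transition system — 4 states:
  t0 = rec X. c.d.0 + c.a.0 + a.X → --a--▸ t0, --c--▸ t1, --c--▸ t2
  t1 = a.0 → --a--▸ t3
  t2 = d.0 → --d--▸ t3
  t3 = 0 → ·
Partition-refinement fixed point:
  B0 = {s0}
  B1 = {s1, t2}
  B2 = {s3, t3}
  B3 = {s2, t1}
  B4 = {t0}
s0 ∈ B0, t0 ∈ B4 → different blocks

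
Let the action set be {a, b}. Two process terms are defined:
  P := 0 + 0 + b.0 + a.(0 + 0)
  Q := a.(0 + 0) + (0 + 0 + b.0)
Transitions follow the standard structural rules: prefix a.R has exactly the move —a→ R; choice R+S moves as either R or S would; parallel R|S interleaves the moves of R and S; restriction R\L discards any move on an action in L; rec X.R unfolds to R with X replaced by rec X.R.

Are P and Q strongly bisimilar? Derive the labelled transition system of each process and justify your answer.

P's transition system — 3 states:
  s0 = 0 + 0 + b.0 + a.(0 + 0) → =a=> s1, =b=> s2
  s1 = 0 + 0 → stopped
  s2 = 0 → stopped
Q's transition system — 3 states:
  t0 = a.(0 + 0) + (0 + 0 + b.0) → =a=> t1, =b=> t2
  t1 = 0 + 0 → stopped
  t2 = 0 → stopped
Bisimilarity quotient blocks:
  B0 = {s0, t0}
  B1 = {s1, s2, t1, t2}
s0 ∈ B0, t0 ∈ B0 → same block

bisimilar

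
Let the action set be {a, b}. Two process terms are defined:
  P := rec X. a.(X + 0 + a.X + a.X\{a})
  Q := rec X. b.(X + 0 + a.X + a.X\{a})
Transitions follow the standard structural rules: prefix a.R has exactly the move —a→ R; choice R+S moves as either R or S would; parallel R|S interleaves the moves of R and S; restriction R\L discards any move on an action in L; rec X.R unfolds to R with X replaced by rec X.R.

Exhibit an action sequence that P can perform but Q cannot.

a

LTS(P): 3 reachable states
  s0 = rec X. a.(X + 0 + a.X + a.X\{a}) | -a-> s1
  s1 = (rec X. a.(X + 0 + a.X + a.X\{a})) + 0 + a.(rec X. a.(X + 0 + a.X + a.X\{a})) + a.(rec X. a.(X + 0 + a.X + a.X\{a}))\{a} | -a-> s0, -a-> s1, -a-> s2
  s2 = (rec X. a.(X + 0 + a.X + a.X\{a}))\{a} | (no moves)
LTS(Q): 4 reachable states
  t0 = rec X. b.(X + 0 + a.X + a.X\{a}) | -b-> t1
  t1 = (rec X. b.(X + 0 + a.X + a.X\{a})) + 0 + a.(rec X. b.(X + 0 + a.X + a.X\{a})) + a.(rec X. b.(X + 0 + a.X + a.X\{a}))\{a} | -a-> t0, -a-> t2, -b-> t1
  t2 = (rec X. b.(X + 0 + a.X + a.X\{a}))\{a} | -b-> t3
  t3 = ((rec X. b.(X + 0 + a.X + a.X\{a})) + 0 + a.(rec X. b.(X + 0 + a.X + a.X\{a})) + a.(rec X. b.(X + 0 + a.X + a.X\{a}))\{a})\{a} | -b-> t3
Trace ⟨a⟩ through P, begin at {s0}:
  after a @ step 1: {s1}
  — P admits the full trace.
Trace ⟨a⟩ through Q, begin at {t0}:
  after a @ step 1: ∅ (Q stuck)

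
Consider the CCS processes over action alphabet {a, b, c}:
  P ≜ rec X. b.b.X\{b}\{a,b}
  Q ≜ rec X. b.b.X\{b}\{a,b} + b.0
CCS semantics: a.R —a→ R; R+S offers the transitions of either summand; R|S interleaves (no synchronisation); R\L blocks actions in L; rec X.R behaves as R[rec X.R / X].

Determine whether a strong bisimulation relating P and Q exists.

P's transition system — 3 states:
  s0 = rec X. b.b.X\{b}\{a,b} :: =b=> s1
  s1 = b.(rec X. b.b.X\{b}\{a,b})\{b}\{a,b} :: =b=> s2
  s2 = (rec X. b.b.X\{b}\{a,b})\{b}\{a,b} :: stopped
Q's transition system — 4 states:
  t0 = rec X. b.b.X\{b}\{a,b} + b.0 :: =b=> t1, =b=> t2
  t1 = 0 :: stopped
  t2 = b.(rec X. b.b.X\{b}\{a,b} + b.0)\{b}\{a,b} :: =b=> t3
  t3 = (rec X. b.b.X\{b}\{a,b} + b.0)\{b}\{a,b} :: stopped
Bisimilarity quotient blocks:
  B0 = {s0}
  B1 = {s1, t2}
  B2 = {s2, t1, t3}
  B3 = {t0}
s0 ∈ B0, t0 ∈ B3 → different blocks

NO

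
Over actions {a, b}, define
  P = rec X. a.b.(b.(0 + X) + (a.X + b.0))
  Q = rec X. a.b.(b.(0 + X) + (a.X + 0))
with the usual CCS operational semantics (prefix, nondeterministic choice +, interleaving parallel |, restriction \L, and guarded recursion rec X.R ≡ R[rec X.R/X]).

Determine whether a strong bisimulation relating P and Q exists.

not bisimilar

Reachable graph of P (5 states):
  u0 = rec X. a.b.(b.(0 + X) + (a.X + b.0)) :: -a-> u1
  u1 = b.(b.(0 + (rec X. a.b.(b.(0 + X) + (a.X + b.0)))) + (a.(rec X. a.b.(b.(0 + X) + (a.X + b.0))) + b.0)) :: -b-> u2
  u2 = b.(0 + (rec X. a.b.(b.(0 + X) + (a.X + b.0)))) + (a.(rec X. a.b.(b.(0 + X) + (a.X + b.0))) + b.0) :: -a-> u0, -b-> u3, -b-> u4
  u3 = 0 :: (no moves)
  u4 = 0 + (rec X. a.b.(b.(0 + X) + (a.X + b.0))) :: -a-> u1
Reachable graph of Q (4 states):
  v0 = rec X. a.b.(b.(0 + X) + (a.X + 0)) :: -a-> v1
  v1 = b.(b.(0 + (rec X. a.b.(b.(0 + X) + (a.X + 0)))) + (a.(rec X. a.b.(b.(0 + X) + (a.X + 0))) + 0)) :: -b-> v2
  v2 = b.(0 + (rec X. a.b.(b.(0 + X) + (a.X + 0)))) + (a.(rec X. a.b.(b.(0 + X) + (a.X + 0))) + 0) :: -a-> v0, -b-> v3
  v3 = 0 + (rec X. a.b.(b.(0 + X) + (a.X + 0))) :: -a-> v1
Partition-refinement fixed point:
  B0 = {u0, u4}
  B1 = {u1}
  B2 = {u2}
  B3 = {u3}
  B4 = {v0, v3}
  B5 = {v1}
  B6 = {v2}
u0 ∈ B0, v0 ∈ B4 → different blocks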